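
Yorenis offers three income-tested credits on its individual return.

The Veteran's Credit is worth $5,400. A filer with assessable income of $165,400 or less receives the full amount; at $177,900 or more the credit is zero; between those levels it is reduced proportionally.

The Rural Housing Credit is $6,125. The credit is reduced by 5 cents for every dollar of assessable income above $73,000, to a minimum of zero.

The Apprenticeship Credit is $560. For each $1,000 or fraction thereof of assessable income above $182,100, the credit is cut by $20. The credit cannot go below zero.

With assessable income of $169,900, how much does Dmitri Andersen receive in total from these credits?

$5,296

Veteran's Credit: $169,900 is $4,500 into a $12,500 phase-out range, leaving 8,000/12,500 of the credit: $5,400 × 8,000/12,500 = $3,456.
Rural Housing Credit: 5% of the $96,900 excess over $73,000 is $4,845; credit = $6,125 − $4,845 = $1,280.
Apprenticeship Credit: $169,900 is at or below the $182,100 threshold, so the full $560 applies.
Total: $3,456 + $1,280 + $560 = $5,296.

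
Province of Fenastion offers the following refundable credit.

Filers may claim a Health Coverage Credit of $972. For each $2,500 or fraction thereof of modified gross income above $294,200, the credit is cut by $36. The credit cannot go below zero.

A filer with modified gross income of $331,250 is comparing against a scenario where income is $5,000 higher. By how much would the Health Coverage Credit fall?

At $331,250 — income exceeds $294,200 by $37,050, which is 15 full-or-partial $2,500 increments; reduction = 15 × $36 = $540, leaving $432.
At $336,250 — income exceeds $294,200 by $42,050, which is 17 full-or-partial $2,500 increments; reduction = 17 × $36 = $612, leaving $360.
Lost: $432 − $360 = $72.

$72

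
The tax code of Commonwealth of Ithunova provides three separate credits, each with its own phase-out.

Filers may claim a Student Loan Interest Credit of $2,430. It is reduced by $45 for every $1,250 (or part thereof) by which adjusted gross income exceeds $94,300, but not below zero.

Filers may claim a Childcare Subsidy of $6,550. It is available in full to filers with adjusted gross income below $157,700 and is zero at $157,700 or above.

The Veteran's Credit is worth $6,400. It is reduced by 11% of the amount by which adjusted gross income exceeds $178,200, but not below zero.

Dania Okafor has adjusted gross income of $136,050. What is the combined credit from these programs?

Student Loan Interest Credit: income exceeds $94,300 by $41,750, which is 34 full-or-partial $1,250 increments; reduction = 34 × $45 = $1,530, leaving $900.
Childcare Subsidy: $136,050 is below the $157,700 cutoff, so the full $6,550 applies.
Veteran's Credit: $136,050 is at or below the $178,200 threshold, so the full $6,400 applies.
Total: $900 + $6,550 + $6,400 = $13,850.

$13,850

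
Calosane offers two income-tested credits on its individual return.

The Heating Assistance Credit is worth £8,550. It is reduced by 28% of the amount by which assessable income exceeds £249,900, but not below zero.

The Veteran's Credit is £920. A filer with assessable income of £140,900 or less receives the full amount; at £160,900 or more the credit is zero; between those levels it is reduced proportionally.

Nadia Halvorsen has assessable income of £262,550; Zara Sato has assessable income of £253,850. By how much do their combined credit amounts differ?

£2,436

Nadia (£262,550): Heating Assistance Credit: 28% of the £12,650 excess over £249,900 is £3,542; credit = £8,550 − £3,542 = £5,008. Veteran's Credit: £262,550 is at or above £160,900, so the credit is £0. total £5,008 + £0 = £5,008
Zara (£253,850): Heating Assistance Credit: 28% of the £3,950 excess over £249,900 is £1,106; credit = £8,550 − £1,106 = £7,444. Veteran's Credit: £253,850 is at or above £160,900, so the credit is £0. total £7,444 + £0 = £7,444
Difference: |£5,008 − £7,444| = £2,436.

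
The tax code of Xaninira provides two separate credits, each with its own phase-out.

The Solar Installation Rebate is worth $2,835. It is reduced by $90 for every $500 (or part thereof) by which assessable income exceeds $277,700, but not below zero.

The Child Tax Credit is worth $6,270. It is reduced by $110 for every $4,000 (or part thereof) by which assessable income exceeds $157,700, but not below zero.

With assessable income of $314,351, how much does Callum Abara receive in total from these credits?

Solar Installation Rebate: income exceeds $277,700 by $36,651 → 74 increments × $90 = $6,660 ≥ base, so the credit is $0.
Child Tax Credit: income exceeds $157,700 by $156,651, which is 40 full-or-partial $4,000 increments; reduction = 40 × $110 = $4,400, leaving $1,870.
Total: $0 + $1,870 = $1,870.

$1,870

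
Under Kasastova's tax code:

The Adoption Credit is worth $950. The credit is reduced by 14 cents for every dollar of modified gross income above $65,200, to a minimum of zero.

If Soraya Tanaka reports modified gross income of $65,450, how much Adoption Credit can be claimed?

Adoption Credit: 14% of the $250 excess over $65,200 is $35; credit = $950 − $35 = $915.

$915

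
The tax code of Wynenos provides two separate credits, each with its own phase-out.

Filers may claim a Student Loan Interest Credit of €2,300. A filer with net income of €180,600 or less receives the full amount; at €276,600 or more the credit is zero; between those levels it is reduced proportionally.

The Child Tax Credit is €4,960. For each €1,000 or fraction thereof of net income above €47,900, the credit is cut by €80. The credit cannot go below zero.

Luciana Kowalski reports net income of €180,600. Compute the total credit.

€2,300

Student Loan Interest Credit: €180,600 is at or below the €180,600 threshold, so the full €2,300 applies.
Child Tax Credit: income exceeds €47,900 by €132,700 → 133 increments × €80 = €10,640 ≥ base, so the credit is €0.
Total: €2,300 + €0 = €2,300.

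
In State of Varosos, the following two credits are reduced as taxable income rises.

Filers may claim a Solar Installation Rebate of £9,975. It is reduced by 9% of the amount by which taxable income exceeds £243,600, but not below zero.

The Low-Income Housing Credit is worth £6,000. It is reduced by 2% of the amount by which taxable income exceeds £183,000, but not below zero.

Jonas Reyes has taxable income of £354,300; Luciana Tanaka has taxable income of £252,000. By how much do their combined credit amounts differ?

Jonas (£354,300): Solar Installation Rebate: 9% of the £110,700 excess over £243,600 is £9,963; credit = £9,975 − £9,963 = £12. Low-Income Housing Credit: 2% of the £171,300 excess over £183,000 is £3,426; credit = £6,000 − £3,426 = £2,574. total £12 + £2,574 = £2,586
Luciana (£252,000): Solar Installation Rebate: 9% of the £8,400 excess over £243,600 is £756; credit = £9,975 − £756 = £9,219. Low-Income Housing Credit: 2% of the £69,000 excess over £183,000 is £1,380; credit = £6,000 − £1,380 = £4,620. total £9,219 + £4,620 = £13,839
Difference: |£2,586 − £13,839| = £11,253.

£11,253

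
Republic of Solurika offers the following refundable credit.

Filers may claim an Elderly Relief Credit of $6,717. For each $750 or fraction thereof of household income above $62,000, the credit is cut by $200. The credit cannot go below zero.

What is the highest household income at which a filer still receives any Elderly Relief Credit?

$86,750

After 33 increments the reduction is 33 × $200 = $6,600, leaving $117; one more increment wipes it out. Increment 33 ends at excess 33 × $750 = $24,750, so the highest qualifying income is $62,000 + $24,750 = $86,750.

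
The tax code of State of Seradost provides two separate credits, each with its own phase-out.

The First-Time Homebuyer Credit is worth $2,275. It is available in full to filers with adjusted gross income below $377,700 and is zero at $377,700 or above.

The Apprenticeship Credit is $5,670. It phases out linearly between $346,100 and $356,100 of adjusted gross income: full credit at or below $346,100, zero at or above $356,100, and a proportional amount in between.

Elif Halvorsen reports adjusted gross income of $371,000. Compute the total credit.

$2,275

First-Time Homebuyer Credit: $371,000 is below the $377,700 cutoff, so the full $2,275 applies.
Apprenticeship Credit: $371,000 is at or above $356,100, so the credit is $0.
Total: $2,275 + $0 = $2,275.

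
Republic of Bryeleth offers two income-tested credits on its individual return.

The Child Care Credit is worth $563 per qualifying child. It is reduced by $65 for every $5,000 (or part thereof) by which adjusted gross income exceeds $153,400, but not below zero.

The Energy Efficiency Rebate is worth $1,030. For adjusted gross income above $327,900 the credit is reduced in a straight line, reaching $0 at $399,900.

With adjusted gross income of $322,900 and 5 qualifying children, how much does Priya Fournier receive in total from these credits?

$1,635

Child Care Credit: base = 5 × $563 = $2,815. income exceeds $153,400 by $169,500, which is 34 full-or-partial $5,000 increments; reduction = 34 × $65 = $2,210, leaving $605.
Energy Efficiency Rebate: $322,900 is at or below the $327,900 threshold, so the full $1,030 applies.
Total: $605 + $1,030 = $1,635.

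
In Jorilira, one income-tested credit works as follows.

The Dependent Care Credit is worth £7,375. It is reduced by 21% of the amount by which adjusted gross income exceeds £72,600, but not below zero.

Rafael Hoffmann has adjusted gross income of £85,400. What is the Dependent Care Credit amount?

Dependent Care Credit: 21% of the £12,800 excess over £72,600 is £2,688; credit = £7,375 − £2,688 = £4,687.

£4,687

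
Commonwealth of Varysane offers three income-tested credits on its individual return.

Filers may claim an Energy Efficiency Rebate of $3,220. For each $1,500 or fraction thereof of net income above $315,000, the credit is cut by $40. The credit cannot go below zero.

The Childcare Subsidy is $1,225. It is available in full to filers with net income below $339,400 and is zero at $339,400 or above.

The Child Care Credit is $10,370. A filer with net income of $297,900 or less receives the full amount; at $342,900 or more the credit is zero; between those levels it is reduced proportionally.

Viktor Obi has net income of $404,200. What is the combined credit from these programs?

$820

Energy Efficiency Rebate: income exceeds $315,000 by $89,200, which is 60 full-or-partial $1,500 increments; reduction = 60 × $40 = $2,400, leaving $820.
Childcare Subsidy: $404,200 meets or exceeds the $339,400 cutoff, so the credit is $0.
Child Care Credit: $404,200 is at or above $342,900, so the credit is $0.
Total: $820 + $0 + $0 = $820.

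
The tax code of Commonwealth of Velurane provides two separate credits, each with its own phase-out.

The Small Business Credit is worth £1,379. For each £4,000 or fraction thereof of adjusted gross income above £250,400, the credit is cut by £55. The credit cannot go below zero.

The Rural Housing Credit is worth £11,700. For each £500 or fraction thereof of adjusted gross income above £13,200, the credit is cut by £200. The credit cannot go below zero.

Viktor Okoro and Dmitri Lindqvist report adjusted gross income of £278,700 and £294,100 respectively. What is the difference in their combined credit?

£165

Viktor (£278,700): Small Business Credit: income exceeds £250,400 by £28,300, which is 8 full-or-partial £4,000 increments; reduction = 8 × £55 = £440, leaving £939. Rural Housing Credit: income exceeds £13,200 by £265,500 → 531 increments × £200 = £106,200 ≥ base, so the credit is £0. total £939 + £0 = £939
Dmitri (£294,100): Small Business Credit: income exceeds £250,400 by £43,700, which is 11 full-or-partial £4,000 increments; reduction = 11 × £55 = £605, leaving £774. Rural Housing Credit: income exceeds £13,200 by £280,900 → 562 increments × £200 = £112,400 ≥ base, so the credit is £0. total £774 + £0 = £774
Difference: |£939 − £774| = £165.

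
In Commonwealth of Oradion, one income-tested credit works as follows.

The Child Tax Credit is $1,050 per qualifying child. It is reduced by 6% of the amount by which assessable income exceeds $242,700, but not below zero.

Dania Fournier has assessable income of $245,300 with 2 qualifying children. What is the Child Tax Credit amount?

Child Tax Credit: base = 2 × $1,050 = $2,100. 6% of the $2,600 excess over $242,700 is $156; credit = $2,100 − $156 = $1,944.

$1,944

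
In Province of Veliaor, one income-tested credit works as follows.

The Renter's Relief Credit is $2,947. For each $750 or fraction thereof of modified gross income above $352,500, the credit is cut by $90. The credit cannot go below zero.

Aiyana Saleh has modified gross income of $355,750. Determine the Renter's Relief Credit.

Renter's Relief Credit: income exceeds $352,500 by $3,250, which is 5 full-or-partial $750 increments; reduction = 5 × $90 = $450, leaving $2,497.

$2,497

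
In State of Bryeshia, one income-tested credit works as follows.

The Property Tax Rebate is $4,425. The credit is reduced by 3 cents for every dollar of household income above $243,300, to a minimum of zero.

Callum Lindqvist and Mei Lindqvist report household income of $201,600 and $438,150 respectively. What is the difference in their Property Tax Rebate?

$4,425

Callum ($201,600): Property Tax Rebate: $201,600 is at or below the $243,300 threshold, so the full $4,425 applies.
Mei ($438,150): Property Tax Rebate: 3% of the $194,850 excess over $243,300 is $5,845.50 ≥ base, so the credit is $0.
Difference: |$4,425 − $0| = $4,425.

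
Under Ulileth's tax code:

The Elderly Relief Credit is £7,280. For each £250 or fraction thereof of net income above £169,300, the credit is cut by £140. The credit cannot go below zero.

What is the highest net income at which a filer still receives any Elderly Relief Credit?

After 51 increments the reduction is 51 × £140 = £7,140, leaving £140; one more increment wipes it out. Increment 51 ends at excess 51 × £250 = £12,750, so the highest qualifying income is £169,300 + £12,750 = £182,050.

£182,050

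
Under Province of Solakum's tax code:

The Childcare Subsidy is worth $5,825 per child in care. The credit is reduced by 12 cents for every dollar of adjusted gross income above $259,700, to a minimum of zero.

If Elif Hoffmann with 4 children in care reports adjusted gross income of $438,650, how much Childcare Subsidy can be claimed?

$1,826

Childcare Subsidy: base = 4 × $5,825 = $23,300. 12% of the $178,950 excess over $259,700 is $21,474; credit = $23,300 − $21,474 = $1,826.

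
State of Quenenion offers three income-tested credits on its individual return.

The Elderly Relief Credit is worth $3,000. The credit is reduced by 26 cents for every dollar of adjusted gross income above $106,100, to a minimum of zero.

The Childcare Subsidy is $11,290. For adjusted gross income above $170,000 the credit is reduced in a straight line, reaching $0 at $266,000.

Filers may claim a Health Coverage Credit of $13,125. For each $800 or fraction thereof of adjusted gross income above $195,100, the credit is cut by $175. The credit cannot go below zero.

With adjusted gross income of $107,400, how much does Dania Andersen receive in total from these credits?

$27,077

Elderly Relief Credit: 26% of the $1,300 excess over $106,100 is $338; credit = $3,000 − $338 = $2,662.
Childcare Subsidy: $107,400 is at or below the $170,000 threshold, so the full $11,290 applies.
Health Coverage Credit: $107,400 is at or below the $195,100 threshold, so the full $13,125 applies.
Total: $2,662 + $11,290 + $13,125 = $27,077.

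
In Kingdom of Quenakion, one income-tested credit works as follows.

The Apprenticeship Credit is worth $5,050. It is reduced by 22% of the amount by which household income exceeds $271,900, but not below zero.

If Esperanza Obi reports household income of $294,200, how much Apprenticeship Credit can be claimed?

Apprenticeship Credit: 22% of the $22,300 excess over $271,900 is $4,906; credit = $5,050 − $4,906 = $144.

$144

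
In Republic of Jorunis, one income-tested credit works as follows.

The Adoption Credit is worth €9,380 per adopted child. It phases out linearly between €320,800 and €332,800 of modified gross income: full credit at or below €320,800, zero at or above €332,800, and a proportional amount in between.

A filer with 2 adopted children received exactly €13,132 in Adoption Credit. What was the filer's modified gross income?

Full credit = 2 × €9,380 = €18,760.
€13,132 is 13,132/18,760 of the full €18,760, so 5,628/18,760 of the €12,000 range has been used: income = €320,800 + €12,000 × 5,628/18,760 = €324,400.

€324,400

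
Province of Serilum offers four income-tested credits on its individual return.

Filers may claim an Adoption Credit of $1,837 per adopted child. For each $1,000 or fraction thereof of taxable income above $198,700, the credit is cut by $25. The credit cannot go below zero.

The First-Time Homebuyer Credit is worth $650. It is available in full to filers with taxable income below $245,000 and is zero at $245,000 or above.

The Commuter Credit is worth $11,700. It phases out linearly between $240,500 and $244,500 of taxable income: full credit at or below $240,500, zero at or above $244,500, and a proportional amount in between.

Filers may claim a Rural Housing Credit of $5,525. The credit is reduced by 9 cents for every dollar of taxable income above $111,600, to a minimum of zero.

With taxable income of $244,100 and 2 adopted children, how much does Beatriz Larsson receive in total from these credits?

$4,344

Adoption Credit: base = 2 × $1,837 = $3,674. income exceeds $198,700 by $45,400, which is 46 full-or-partial $1,000 increments; reduction = 46 × $25 = $1,150, leaving $2,524.
First-Time Homebuyer Credit: $244,100 is below the $245,000 cutoff, so the full $650 applies.
Commuter Credit: $244,100 is $3,600 into a $4,000 phase-out range, leaving 400/4,000 of the credit: $11,700 × 400/4,000 = $1,170.
Rural Housing Credit: 9% of the $132,500 excess over $111,600 is $11,925 ≥ base, so the credit is $0.
Total: $2,524 + $650 + $1,170 + $0 = $4,344.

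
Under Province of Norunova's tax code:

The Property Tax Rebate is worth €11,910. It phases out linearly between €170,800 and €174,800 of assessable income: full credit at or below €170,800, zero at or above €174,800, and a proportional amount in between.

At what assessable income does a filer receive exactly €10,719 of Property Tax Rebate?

€10,719 is 10,719/11,910 of the full €11,910, so 1,191/11,910 of the €4,000 range has been used: income = €170,800 + €4,000 × 1,191/11,910 = €171,200.

€171,200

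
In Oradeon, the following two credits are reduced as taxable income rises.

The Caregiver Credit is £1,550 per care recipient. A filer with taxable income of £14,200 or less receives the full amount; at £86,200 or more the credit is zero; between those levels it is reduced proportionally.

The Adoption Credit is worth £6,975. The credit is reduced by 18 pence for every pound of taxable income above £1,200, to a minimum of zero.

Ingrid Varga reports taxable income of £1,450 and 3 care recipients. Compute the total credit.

£11,580

Caregiver Credit: base = 3 × £1,550 = £4,650. £1,450 is at or below the £14,200 threshold, so the full £4,650 applies.
Adoption Credit: 18% of the £250 excess over £1,200 is £45; credit = £6,975 − £45 = £6,930.
Total: £4,650 + £6,930 = £11,580.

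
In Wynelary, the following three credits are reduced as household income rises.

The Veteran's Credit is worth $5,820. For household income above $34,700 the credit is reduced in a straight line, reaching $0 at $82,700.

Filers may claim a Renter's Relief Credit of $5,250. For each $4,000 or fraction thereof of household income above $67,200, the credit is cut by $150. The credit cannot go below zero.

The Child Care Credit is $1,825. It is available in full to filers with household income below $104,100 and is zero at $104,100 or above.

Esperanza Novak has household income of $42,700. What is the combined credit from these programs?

$11,925

Veteran's Credit: $42,700 is $8,000 into a $48,000 phase-out range, leaving 40,000/48,000 of the credit: $5,820 × 40,000/48,000 = $4,850.
Renter's Relief Credit: $42,700 is at or below the $67,200 threshold, so the full $5,250 applies.
Child Care Credit: $42,700 is below the $104,100 cutoff, so the full $1,825 applies.
Total: $4,850 + $5,250 + $1,825 = $11,925.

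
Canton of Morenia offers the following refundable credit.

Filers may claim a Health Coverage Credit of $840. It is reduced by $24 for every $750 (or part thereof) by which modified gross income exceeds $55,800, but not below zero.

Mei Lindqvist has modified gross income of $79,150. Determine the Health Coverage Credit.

Health Coverage Credit: income exceeds $55,800 by $23,350, which is 32 full-or-partial $750 increments; reduction = 32 × $24 = $768, leaving $72.

$72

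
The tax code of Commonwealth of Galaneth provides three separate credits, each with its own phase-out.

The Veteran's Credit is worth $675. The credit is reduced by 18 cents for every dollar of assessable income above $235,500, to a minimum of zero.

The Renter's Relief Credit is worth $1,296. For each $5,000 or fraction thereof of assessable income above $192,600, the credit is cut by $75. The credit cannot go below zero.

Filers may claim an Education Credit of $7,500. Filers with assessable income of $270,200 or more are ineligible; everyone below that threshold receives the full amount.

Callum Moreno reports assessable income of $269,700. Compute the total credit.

$7,596

Veteran's Credit: 18% of the $34,200 excess over $235,500 is $6,156 ≥ base, so the credit is $0.
Renter's Relief Credit: income exceeds $192,600 by $77,100, which is 16 full-or-partial $5,000 increments; reduction = 16 × $75 = $1,200, leaving $96.
Education Credit: $269,700 is below the $270,200 cutoff, so the full $7,500 applies.
Total: $0 + $96 + $7,500 = $7,596.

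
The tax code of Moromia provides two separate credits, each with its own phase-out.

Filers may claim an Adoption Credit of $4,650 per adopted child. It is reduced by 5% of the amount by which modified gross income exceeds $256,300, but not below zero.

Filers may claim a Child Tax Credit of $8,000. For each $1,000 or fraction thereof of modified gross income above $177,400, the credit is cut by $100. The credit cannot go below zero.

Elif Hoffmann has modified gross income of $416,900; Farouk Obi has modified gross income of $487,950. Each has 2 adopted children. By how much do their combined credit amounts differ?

Elif ($416,900): Adoption Credit: base = 2 × $4,650 = $9,300. 5% of the $160,600 excess over $256,300 is $8,030; credit = $9,300 − $8,030 = $1,270. Child Tax Credit: income exceeds $177,400 by $239,500 → 240 increments × $100 = $24,000 ≥ base, so the credit is $0. total $1,270 + $0 = $1,270
Farouk ($487,950): Adoption Credit: base = 2 × $4,650 = $9,300. 5% of the $231,650 excess over $256,300 is $11,582.50 ≥ base, so the credit is $0. Child Tax Credit: income exceeds $177,400 by $310,550 → 311 increments × $100 = $31,100 ≥ base, so the credit is $0. total $0 + $0 = $0
Difference: |$1,270 − $0| = $1,270.

$1,270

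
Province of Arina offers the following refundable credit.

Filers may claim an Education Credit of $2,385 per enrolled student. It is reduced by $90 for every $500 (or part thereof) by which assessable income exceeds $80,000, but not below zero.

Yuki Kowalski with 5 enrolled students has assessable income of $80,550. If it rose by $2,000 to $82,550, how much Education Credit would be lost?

$360

At $80,550 — base = 5 × $2,385 = $11,925. income exceeds $80,000 by $550, which is 2 full-or-partial $500 increments; reduction = 2 × $90 = $180, leaving $11,745.
At $82,550 — base = 5 × $2,385 = $11,925. income exceeds $80,000 by $2,550, which is 6 full-or-partial $500 increments; reduction = 6 × $90 = $540, leaving $11,385.
Lost: $11,745 − $11,385 = $360.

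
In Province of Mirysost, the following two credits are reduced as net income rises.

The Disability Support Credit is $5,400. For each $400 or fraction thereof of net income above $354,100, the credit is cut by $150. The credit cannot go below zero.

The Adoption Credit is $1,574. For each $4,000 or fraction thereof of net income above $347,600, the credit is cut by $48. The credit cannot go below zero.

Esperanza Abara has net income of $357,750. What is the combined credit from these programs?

$5,330

Disability Support Credit: income exceeds $354,100 by $3,650, which is 10 full-or-partial $400 increments; reduction = 10 × $150 = $1,500, leaving $3,900.
Adoption Credit: income exceeds $347,600 by $10,150, which is 3 full-or-partial $4,000 increments; reduction = 3 × $48 = $144, leaving $1,430.
Total: $3,900 + $1,430 = $5,330.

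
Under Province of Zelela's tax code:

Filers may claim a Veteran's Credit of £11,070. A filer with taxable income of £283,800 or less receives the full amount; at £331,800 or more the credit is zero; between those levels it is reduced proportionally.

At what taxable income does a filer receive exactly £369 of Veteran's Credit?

£330,200

£369 is 369/11,070 of the full £11,070, so 10,701/11,070 of the £48,000 range has been used: income = £283,800 + £48,000 × 10,701/11,070 = £330,200.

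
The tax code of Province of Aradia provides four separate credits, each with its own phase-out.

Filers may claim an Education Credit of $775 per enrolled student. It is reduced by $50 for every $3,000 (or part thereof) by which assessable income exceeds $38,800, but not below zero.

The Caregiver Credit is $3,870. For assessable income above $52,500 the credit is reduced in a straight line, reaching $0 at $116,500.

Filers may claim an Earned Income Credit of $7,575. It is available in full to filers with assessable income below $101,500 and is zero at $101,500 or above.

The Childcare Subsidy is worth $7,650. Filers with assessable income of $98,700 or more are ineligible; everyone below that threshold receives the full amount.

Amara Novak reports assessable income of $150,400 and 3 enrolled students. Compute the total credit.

Education Credit: base = 3 × $775 = $2,325. income exceeds $38,800 by $111,600, which is 38 full-or-partial $3,000 increments; reduction = 38 × $50 = $1,900, leaving $425.
Caregiver Credit: $150,400 is at or above $116,500, so the credit is $0.
Earned Income Credit: $150,400 meets or exceeds the $101,500 cutoff, so the credit is $0.
Childcare Subsidy: $150,400 meets or exceeds the $98,700 cutoff, so the credit is $0.
Total: $425 + $0 + $0 + $0 = $425.

$425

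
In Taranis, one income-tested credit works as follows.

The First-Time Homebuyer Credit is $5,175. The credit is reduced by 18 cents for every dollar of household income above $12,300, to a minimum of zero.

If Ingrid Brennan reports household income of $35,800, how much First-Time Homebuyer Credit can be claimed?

$945

First-Time Homebuyer Credit: 18% of the $23,500 excess over $12,300 is $4,230; credit = $5,175 − $4,230 = $945.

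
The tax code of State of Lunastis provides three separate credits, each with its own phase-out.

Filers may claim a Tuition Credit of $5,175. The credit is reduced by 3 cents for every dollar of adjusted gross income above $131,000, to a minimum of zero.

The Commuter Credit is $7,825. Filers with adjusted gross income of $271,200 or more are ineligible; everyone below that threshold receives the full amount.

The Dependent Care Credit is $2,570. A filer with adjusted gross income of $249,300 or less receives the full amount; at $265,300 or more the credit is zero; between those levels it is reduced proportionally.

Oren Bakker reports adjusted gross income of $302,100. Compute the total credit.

Tuition Credit: 3% of the $171,100 excess over $131,000 is $5,133; credit = $5,175 − $5,133 = $42.
Commuter Credit: $302,100 meets or exceeds the $271,200 cutoff, so the credit is $0.
Dependent Care Credit: $302,100 is at or above $265,300, so the credit is $0.
Total: $42 + $0 + $0 = $42.

$42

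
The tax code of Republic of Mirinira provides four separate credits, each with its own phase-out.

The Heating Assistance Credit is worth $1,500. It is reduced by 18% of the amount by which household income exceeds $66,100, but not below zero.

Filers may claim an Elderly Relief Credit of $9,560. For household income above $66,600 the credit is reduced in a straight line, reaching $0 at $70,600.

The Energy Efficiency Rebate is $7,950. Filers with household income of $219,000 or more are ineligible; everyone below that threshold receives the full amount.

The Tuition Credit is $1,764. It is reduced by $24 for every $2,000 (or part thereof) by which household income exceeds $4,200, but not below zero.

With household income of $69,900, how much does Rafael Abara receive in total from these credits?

$11,411

Heating Assistance Credit: 18% of the $3,800 excess over $66,100 is $684; credit = $1,500 − $684 = $816.
Elderly Relief Credit: $69,900 is $3,300 into a $4,000 phase-out range, leaving 700/4,000 of the credit: $9,560 × 700/4,000 = $1,673.
Energy Efficiency Rebate: $69,900 is below the $219,000 cutoff, so the full $7,950 applies.
Tuition Credit: income exceeds $4,200 by $65,700, which is 33 full-or-partial $2,000 increments; reduction = 33 × $24 = $792, leaving $972.
Total: $816 + $1,673 + $7,950 + $972 = $11,411.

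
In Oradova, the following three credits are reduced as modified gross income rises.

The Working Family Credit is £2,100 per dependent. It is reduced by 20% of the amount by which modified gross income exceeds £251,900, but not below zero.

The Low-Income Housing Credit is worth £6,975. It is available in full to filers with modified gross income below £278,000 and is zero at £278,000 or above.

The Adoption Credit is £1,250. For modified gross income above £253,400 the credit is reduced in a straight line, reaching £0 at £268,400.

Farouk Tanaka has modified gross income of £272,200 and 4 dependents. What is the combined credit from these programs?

£11,315

Working Family Credit: base = 4 × £2,100 = £8,400. 20% of the £20,300 excess over £251,900 is £4,060; credit = £8,400 − £4,060 = £4,340.
Low-Income Housing Credit: £272,200 is below the £278,000 cutoff, so the full £6,975 applies.
Adoption Credit: £272,200 is at or above £268,400, so the credit is £0.
Total: £4,340 + £6,975 + £0 = £11,315.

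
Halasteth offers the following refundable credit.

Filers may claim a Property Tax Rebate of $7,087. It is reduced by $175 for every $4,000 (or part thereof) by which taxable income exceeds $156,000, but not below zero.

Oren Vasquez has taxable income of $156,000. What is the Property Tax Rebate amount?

$7,087

Property Tax Rebate: $156,000 is at or below the $156,000 threshold, so the full $7,087 applies.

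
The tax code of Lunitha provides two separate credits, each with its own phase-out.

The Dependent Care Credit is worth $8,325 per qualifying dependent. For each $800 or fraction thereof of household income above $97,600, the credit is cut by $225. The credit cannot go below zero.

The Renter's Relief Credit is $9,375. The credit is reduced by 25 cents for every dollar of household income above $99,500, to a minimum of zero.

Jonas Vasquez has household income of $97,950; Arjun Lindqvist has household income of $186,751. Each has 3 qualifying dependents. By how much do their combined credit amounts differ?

$34,125

Jonas ($97,950): Dependent Care Credit: base = 3 × $8,325 = $24,975. income exceeds $97,600 by $350, which is 1 full-or-partial $800 increment; reduction = 1 × $225 = $225, leaving $24,750. Renter's Relief Credit: $97,950 is at or below the $99,500 threshold, so the full $9,375 applies. total $24,750 + $9,375 = $34,125
Arjun ($186,751): Dependent Care Credit: base = 3 × $8,325 = $24,975. income exceeds $97,600 by $89,151 → 112 increments × $225 = $25,200 ≥ base, so the credit is $0. Renter's Relief Credit: 25% of the $87,251 excess over $99,500 is $21,812.75 ≥ base, so the credit is $0. total $0 + $0 = $0
Difference: |$34,125 − $0| = $34,125.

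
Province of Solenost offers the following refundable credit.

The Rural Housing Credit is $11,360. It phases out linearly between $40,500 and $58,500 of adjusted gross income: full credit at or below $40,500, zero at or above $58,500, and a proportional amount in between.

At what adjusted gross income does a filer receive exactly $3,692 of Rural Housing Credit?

$52,650

$3,692 is 3,692/11,360 of the full $11,360, so 7,668/11,360 of the $18,000 range has been used: income = $40,500 + $18,000 × 7,668/11,360 = $52,650.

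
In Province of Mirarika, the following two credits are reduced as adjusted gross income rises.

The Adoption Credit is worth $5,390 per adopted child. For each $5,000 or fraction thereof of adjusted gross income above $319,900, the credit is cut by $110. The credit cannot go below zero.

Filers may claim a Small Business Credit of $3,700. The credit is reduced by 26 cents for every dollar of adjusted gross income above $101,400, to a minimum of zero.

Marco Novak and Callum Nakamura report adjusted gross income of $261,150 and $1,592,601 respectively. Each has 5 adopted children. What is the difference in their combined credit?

Marco ($261,150): Adoption Credit: base = 5 × $5,390 = $26,950. $261,150 is at or below the $319,900 threshold, so the full $26,950 applies. Small Business Credit: 26% of the $159,750 excess over $101,400 is $41,535 ≥ base, so the credit is $0. total $26,950 + $0 = $26,950
Callum ($1,592,601): Adoption Credit: base = 5 × $5,390 = $26,950. income exceeds $319,900 by $1,272,701 → 255 increments × $110 = $28,050 ≥ base, so the credit is $0. Small Business Credit: 26% of the $1,491,201 excess over $101,400 is $387,712.26 ≥ base, so the credit is $0. total $0 + $0 = $0
Difference: |$26,950 − $0| = $26,950.

$26,950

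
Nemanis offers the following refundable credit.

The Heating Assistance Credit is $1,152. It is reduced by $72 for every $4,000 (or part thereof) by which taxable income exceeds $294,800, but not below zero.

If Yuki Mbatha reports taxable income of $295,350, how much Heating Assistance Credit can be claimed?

$1,080

Heating Assistance Credit: income exceeds $294,800 by $550, which is 1 full-or-partial $4,000 increment; reduction = 1 × $72 = $72, leaving $1,080.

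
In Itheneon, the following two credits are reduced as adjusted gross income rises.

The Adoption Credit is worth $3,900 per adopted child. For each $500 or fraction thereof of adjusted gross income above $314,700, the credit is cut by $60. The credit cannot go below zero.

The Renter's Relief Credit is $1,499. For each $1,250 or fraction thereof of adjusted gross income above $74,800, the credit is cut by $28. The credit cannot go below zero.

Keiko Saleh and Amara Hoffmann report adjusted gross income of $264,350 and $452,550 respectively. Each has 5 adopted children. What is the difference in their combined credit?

Keiko ($264,350): Adoption Credit: base = 5 × $3,900 = $19,500. $264,350 is at or below the $314,700 threshold, so the full $19,500 applies. Renter's Relief Credit: income exceeds $74,800 by $189,550 → 152 increments × $28 = $4,256 ≥ base, so the credit is $0. total $19,500 + $0 = $19,500
Amara ($452,550): Adoption Credit: base = 5 × $3,900 = $19,500. income exceeds $314,700 by $137,850, which is 276 full-or-partial $500 increments; reduction = 276 × $60 = $16,560, leaving $2,940. Renter's Relief Credit: income exceeds $74,800 by $377,750 → 303 increments × $28 = $8,484 ≥ base, so the credit is $0. total $2,940 + $0 = $2,940
Difference: |$19,500 − $2,940| = $16,560.

$16,560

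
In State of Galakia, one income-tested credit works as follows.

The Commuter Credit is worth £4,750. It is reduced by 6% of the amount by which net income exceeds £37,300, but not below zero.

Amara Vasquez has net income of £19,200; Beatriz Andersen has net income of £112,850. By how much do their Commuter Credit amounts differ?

£4,533

Amara (£19,200): Commuter Credit: £19,200 is at or below the £37,300 threshold, so the full £4,750 applies.
Beatriz (£112,850): Commuter Credit: 6% of the £75,550 excess over £37,300 is £4,533; credit = £4,750 − £4,533 = £217.
Difference: |£4,750 − £217| = £4,533.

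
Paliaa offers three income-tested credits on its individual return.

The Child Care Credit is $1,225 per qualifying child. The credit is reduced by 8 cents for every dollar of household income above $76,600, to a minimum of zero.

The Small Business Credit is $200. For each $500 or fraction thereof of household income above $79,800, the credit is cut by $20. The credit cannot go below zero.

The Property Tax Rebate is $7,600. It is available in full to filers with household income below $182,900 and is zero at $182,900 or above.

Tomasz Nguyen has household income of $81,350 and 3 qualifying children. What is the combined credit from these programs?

$11,015

Child Care Credit: base = 3 × $1,225 = $3,675. 8% of the $4,750 excess over $76,600 is $380; credit = $3,675 − $380 = $3,295.
Small Business Credit: income exceeds $79,800 by $1,550, which is 4 full-or-partial $500 increments; reduction = 4 × $20 = $80, leaving $120.
Property Tax Rebate: $81,350 is below the $182,900 cutoff, so the full $7,600 applies.
Total: $3,295 + $120 + $7,600 = $11,015.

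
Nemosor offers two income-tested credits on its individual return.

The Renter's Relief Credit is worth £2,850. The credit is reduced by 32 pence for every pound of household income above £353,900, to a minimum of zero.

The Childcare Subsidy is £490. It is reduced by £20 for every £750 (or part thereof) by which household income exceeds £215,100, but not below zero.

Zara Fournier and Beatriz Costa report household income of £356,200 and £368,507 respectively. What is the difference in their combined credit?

Zara (£356,200): Renter's Relief Credit: 32% of the £2,300 excess over £353,900 is £736; credit = £2,850 − £736 = £2,114. Childcare Subsidy: income exceeds £215,100 by £141,100 → 189 increments × £20 = £3,780 ≥ base, so the credit is £0. total £2,114 + £0 = £2,114
Beatriz (£368,507): Renter's Relief Credit: 32% of the £14,607 excess over £353,900 is £4,674.24 ≥ base, so the credit is £0. Childcare Subsidy: income exceeds £215,100 by £153,407 → 205 increments × £20 = £4,100 ≥ base, so the credit is £0. total £0 + £0 = £0
Difference: |£2,114 − £0| = £2,114.

£2,114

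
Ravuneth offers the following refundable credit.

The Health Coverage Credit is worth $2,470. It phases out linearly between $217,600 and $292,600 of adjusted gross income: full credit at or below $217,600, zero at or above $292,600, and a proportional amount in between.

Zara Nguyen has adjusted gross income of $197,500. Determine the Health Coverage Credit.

$2,470

Health Coverage Credit: $197,500 is at or below the $217,600 threshold, so the full $2,470 applies.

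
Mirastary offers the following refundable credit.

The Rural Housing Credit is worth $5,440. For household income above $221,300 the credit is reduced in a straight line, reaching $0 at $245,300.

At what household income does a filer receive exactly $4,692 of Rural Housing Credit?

$224,600

$4,692 is 4,692/5,440 of the full $5,440, so 748/5,440 of the $24,000 range has been used: income = $221,300 + $24,000 × 748/5,440 = $224,600.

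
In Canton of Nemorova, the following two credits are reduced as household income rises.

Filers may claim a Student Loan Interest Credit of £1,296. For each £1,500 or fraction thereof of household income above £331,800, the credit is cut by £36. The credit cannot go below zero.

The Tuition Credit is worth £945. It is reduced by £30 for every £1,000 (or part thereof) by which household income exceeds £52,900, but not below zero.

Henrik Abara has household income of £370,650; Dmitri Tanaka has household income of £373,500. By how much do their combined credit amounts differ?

£72

Henrik (£370,650): Student Loan Interest Credit: income exceeds £331,800 by £38,850, which is 26 full-or-partial £1,500 increments; reduction = 26 × £36 = £936, leaving £360. Tuition Credit: income exceeds £52,900 by £317,750 → 318 increments × £30 = £9,540 ≥ base, so the credit is £0. total £360 + £0 = £360
Dmitri (£373,500): Student Loan Interest Credit: income exceeds £331,800 by £41,700, which is 28 full-or-partial £1,500 increments; reduction = 28 × £36 = £1,008, leaving £288. Tuition Credit: income exceeds £52,900 by £320,600 → 321 increments × £30 = £9,630 ≥ base, so the credit is £0. total £288 + £0 = £288
Difference: |£360 − £288| = £72.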